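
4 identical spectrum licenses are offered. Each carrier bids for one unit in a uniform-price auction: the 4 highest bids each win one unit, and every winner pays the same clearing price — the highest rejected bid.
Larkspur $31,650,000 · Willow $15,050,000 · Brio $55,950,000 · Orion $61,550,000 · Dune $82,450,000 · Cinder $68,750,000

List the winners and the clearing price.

Dune, Cinder, Orion, Brio; each pays $31,650,000

Ordering the bids: 82,450,000 (Dune), 68,750,000 (Cinder), 61,550,000 (Orion), 55,950,000 (Brio), 31,650,000 (Larkspur), 15,050,000 (Willow)
The 4 highest are Dune, Cinder, Orion, Brio.
First losing bid is Larkspur's $31,650,000, which sets the uniform price.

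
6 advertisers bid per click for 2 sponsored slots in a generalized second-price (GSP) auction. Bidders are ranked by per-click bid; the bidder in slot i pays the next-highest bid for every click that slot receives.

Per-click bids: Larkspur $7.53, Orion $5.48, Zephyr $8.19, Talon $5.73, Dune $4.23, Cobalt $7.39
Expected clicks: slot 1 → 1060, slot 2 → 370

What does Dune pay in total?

Sorting advertisers: $8.19 (Zephyr) > $7.53 (Larkspur) > $7.39 (Cobalt) > …
Dune ranks below slot 2 → no slot, pays nothing.

Dune pays $0.00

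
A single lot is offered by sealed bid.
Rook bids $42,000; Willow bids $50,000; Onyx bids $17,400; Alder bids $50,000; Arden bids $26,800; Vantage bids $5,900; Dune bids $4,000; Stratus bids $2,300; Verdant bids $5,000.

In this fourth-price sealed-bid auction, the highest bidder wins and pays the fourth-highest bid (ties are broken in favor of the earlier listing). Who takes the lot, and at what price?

Willow pays $26,800

Sorting bids: 50,000 (Willow) > 50,000 (Alder) > 42,000 (Rook) > 26,800 (Arden) > 17,400 (Onyx) > 5,900 (Vantage) > …
Tie at $50,000 → Willow wins by tie-break.
Willow wins; payment is bid #4 in the ranking = $26,800.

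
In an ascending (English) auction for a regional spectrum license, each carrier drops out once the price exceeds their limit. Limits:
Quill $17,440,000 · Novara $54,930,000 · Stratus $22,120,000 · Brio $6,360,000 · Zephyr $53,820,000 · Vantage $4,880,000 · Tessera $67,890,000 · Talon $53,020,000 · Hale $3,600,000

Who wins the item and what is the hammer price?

Limits in order: 67,890,000 (Tessera) > 54,930,000 (Novara) > 53,820,000 (Zephyr) > 53,020,000 (Talon) > 22,120,000 (Stratus) > 17,440,000 (Quill) > …
Once the price passes $54,930,000, only Tessera is left; the hammer falls at Novara's limit of $54,930,000.

Tessera wins at $54,930,000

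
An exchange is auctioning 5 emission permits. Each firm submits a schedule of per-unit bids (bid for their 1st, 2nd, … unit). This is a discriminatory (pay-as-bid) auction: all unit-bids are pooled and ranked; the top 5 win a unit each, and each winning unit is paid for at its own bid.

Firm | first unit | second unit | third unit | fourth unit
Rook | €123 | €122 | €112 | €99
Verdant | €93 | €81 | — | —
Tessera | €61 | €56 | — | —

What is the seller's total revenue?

All unit-bids, highest first — top 5: 123 (Rook-1), 122 (Rook-2), 112 (Rook-3), 99 (Rook-4), 93 (Verdant-1)
Next rejected bid: €81 (not a price — pay-as-bid).
Each winning unit pays its own bid.
Revenue = 123 + 122 + 112 + 99 + 93 = €549.

Total revenue: €549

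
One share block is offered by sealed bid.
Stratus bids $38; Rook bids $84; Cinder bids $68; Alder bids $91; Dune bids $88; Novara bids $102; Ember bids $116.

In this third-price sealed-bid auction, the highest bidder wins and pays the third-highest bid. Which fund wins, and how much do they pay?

Ember pays $91

Sorting bids: 116 (Ember) > 102 (Novara) > 91 (Alder) > 88 (Dune) > 84 (Rook) > 68 (Cinder) > …
Ember is highest; pays the third-highest bid, $91.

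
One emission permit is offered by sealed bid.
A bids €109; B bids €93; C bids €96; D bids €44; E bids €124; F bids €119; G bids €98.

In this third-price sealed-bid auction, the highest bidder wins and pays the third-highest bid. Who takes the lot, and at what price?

E pays €109

Sorting bids: 124 (E) > 119 (F) > 109 (A) > 98 (G) > 96 (C) > 93 (B) > …
E wins; payment is bid #3 in the ranking = €109.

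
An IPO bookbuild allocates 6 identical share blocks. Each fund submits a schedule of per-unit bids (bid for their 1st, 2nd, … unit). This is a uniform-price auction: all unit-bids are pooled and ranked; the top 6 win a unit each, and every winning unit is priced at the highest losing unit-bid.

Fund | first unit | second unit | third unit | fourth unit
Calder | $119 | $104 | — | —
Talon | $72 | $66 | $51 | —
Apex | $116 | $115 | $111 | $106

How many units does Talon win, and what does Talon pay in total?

Talon: 0 units, pays $0

Merging the schedules and taking the best 6: 119 (Calder-1), 116 (Apex-1), 115 (Apex-2), 111 (Apex-3), 106 (Apex-4), 104 (Calder-2)
The (k+1)-th unit-bid is $72.
Talon wins 0 unit(s) at $72 each.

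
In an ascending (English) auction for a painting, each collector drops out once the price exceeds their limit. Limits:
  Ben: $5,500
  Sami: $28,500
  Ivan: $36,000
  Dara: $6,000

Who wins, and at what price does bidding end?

Ascending (English) auction: the price rises until one bidder remains; the winner pays the price at which the last rival dropped out.
Limits ranked: 36,000 (Ivan) > 28,500 (Sami) > 6,000 (Dara) > 5,500 (Ben)
Once the price passes $28,500, only Ivan is left; the hammer falls at Sami's limit of $28,500.

Ivan wins at $28,500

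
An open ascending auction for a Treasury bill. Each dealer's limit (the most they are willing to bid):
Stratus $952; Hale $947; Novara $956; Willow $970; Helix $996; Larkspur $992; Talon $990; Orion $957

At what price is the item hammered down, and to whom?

Helix wins at $992

Rule: the price rises until one bidder remains; the winner pays the price at which the last rival dropped out.
Sorting limits: 996 (Helix) > 992 (Larkspur) > 990 (Talon) > 970 (Willow) > 957 (Orion) > 956 (Novara) > …
Larkspur is the last rival to drop out, at $992; Helix remains and wins at that price.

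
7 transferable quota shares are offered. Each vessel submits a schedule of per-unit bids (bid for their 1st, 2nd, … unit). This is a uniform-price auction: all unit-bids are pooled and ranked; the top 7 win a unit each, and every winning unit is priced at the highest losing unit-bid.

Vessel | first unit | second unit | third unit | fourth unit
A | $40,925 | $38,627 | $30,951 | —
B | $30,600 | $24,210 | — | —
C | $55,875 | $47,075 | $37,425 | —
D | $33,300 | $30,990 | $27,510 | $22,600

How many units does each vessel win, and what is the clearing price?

A 2, C 3, D 2; clearing price $30,951

All unit-bids, highest first — top 7: 55,875 (C-1), 47,075 (C-2), 40,925 (A-1), 38,627 (A-2), 37,425 (C-3), 33,300 (D-1), 30,990 (D-2)
The (k+1)-th unit-bid is $30,951.
Allocation: A 2, C 3, D 2.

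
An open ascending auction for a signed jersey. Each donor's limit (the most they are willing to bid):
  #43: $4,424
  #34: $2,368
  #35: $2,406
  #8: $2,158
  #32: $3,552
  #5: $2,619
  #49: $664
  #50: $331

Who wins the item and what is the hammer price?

Limits ranked: 4,424 (#43) > 3,552 (#32) > 2,619 (#5) > 2,406 (#35) > 2,368 (#34) > 2,158 (#8) > …
Bidding ends when #32 exits at $3,552; #43 takes it.

#43 wins at $3,552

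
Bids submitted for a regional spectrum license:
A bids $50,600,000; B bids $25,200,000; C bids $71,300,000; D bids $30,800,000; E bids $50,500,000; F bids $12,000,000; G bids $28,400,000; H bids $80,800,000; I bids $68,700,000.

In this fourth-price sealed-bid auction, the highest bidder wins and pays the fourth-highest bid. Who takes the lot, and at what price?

H pays $50,600,000

Sorting bids: 80,800,000 (H) > 71,300,000 (C) > 68,700,000 (I) > 50,600,000 (A) > 50,500,000 (E) > 30,800,000 (D) > …
H wins; payment is bid #4 in the ranking = $50,600,000.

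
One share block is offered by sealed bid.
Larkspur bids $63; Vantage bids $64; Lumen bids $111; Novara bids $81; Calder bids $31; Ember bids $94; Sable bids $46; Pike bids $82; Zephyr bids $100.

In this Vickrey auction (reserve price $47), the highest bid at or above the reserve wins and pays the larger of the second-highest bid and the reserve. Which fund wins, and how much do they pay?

Lumen pays $100

Bids in order: 111 (Lumen) > 100 (Zephyr) > 94 (Ember) > 82 (Pike) > 81 (Novara) > 64 (Vantage) > …
Highest eligible bid: Lumen at $111.
max(second-highest $100, reserve $47) = $100; the reserve does not bind.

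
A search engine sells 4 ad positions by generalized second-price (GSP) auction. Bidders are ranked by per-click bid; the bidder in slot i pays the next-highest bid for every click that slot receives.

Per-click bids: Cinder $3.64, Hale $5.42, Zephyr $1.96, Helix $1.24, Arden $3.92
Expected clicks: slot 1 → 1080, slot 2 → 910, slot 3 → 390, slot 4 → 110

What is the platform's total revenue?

Total revenue: $8446.80

Per-click bids in order: $5.42 (Hale) > $3.92 (Arden) > $3.64 (Cinder) > $1.96 (Zephyr) > $1.24 (Helix)
Slot 1: Hale pays $3.92 × 1080 = $4233.60
Slot 2: Arden pays $3.64 × 910 = $3312.40
Slot 3: Cinder pays $1.96 × 390 = $764.40
Slot 4: Zephyr pays $1.24 × 110 = $136.40
Total = $8446.80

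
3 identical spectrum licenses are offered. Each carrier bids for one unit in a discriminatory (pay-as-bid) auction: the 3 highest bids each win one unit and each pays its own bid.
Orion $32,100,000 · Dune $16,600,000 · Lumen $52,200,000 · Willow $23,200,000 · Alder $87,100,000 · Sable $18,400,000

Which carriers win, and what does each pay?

Alder $87,100,000, Lumen $52,200,000, Orion $32,100,000

Bids ranked high→low: 87,100,000 (Alder), 52,200,000 (Lumen), 32,100,000 (Orion), 23,200,000 (Willow), 18,400,000 (Sable), …
The 3 highest are Alder, Lumen, Orion.
Each winner pays its own bid: Alder $87,100,000, Lumen $52,200,000, Orion $32,100,000.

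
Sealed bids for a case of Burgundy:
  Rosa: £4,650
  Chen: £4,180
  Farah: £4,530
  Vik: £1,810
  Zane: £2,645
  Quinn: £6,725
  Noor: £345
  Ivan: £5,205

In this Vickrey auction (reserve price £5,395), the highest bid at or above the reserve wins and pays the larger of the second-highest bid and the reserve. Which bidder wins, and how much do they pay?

Vickrey auction (reserve price £5,395): the highest bid at or above the reserve wins and pays the larger of the second-highest bid and the reserve.
Sorting bids: 6,725 (Quinn) > 5,205 (Ivan) > 4,650 (Rosa) > 4,530 (Farah) > 4,180 (Chen) > 2,645 (Zane) > …
Quinn has the top bid at or above the reserve (£6,725).
max(second-highest £5,205, reserve £5,395) = £5,395.

Quinn pays £5,395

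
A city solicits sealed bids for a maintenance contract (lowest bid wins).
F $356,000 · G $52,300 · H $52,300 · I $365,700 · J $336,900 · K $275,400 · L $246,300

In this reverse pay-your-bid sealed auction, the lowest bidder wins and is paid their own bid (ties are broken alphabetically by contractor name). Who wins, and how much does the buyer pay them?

Sorting bids: 52,300 (G) < 52,300 (H) < 246,300 (L) < 275,400 (K) < 336,900 (J) < 356,000 (F) < …
G and H tie at $52,300; tie-break gives it to G.
G has the lowest bid and is paid exactly that: $52,300.

G is paid $52,300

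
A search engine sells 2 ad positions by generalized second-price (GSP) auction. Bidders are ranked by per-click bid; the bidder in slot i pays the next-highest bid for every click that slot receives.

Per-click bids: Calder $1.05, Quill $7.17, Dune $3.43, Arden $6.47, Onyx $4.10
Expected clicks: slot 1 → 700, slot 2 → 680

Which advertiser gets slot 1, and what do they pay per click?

Ranked by bid: $7.17 (Quill) > $6.47 (Arden) > $4.10 (Onyx) > …
Slot 1 goes to the first-ranked bidder, Quill, who pays the next bid down: $6.47/click.

Quill; $6.47 per click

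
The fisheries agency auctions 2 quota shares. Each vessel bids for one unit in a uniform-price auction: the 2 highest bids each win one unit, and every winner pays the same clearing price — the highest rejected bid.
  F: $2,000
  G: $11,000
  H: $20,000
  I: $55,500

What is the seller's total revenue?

Bids ranked high→low: 55,500 (I), 20,000 (H), 11,000 (G), 2,000 (F)
Top 2: I, H.
Clearing price = highest rejected bid = $11,000.
Total revenue = 2 × $11,000 = $22,000.

Total revenue: $22,000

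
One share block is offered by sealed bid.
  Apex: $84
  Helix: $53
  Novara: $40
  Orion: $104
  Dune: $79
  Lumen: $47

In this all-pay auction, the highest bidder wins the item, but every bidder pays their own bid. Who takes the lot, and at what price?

Bids in order: 104 (Orion) > 84 (Apex) > 79 (Dune) > 53 (Helix) > 47 (Lumen) > 40 (Novara)
Orion wins with the top bid; all bids are sunk regardless.

Orion pays $104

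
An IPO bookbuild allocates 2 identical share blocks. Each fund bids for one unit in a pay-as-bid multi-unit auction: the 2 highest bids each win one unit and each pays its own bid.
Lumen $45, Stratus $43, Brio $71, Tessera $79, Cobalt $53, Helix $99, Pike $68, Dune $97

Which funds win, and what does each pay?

Bids ranked high→low: 99 (Helix), 97 (Dune), 79 (Tessera), 71 (Brio), …
Winners (2 units): Helix, Dune.
Each winner pays its own bid: Helix $99, Dune $97.

Helix $99, Dune $97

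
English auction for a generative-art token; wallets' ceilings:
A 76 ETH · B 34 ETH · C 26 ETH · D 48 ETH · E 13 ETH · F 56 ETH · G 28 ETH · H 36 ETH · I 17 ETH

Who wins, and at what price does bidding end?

Limits ranked: 76 (A) > 56 (F) > 48 (D) > 36 (H) > 34 (B) > 28 (G) > …
Once the price passes 56 ETH, only A is left; the hammer falls at F's limit of 56 ETH.

A wins at 56 ETH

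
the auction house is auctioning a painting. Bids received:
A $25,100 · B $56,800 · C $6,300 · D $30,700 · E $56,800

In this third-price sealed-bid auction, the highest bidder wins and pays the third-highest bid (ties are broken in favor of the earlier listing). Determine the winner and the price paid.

Rule: the highest bidder wins and pays the third-highest bid.
Bids in order: 56,800 (B) > 56,800 (E) > 30,700 (D) > 25,100 (A) > 6,300 (C)
B and E tie at $56,800; tie-break gives it to B.
B wins; payment is bid #3 in the ranking = $30,700.

B pays $30,700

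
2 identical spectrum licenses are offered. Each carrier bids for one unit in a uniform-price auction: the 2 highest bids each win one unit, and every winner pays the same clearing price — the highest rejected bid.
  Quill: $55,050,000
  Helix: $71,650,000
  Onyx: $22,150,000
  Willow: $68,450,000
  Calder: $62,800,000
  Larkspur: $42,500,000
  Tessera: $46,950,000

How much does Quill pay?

Quill pays $0

Sorting: 71,650,000 (Helix), 68,450,000 (Willow), 62,800,000 (Calder), 55,050,000 (Quill), …
Top 2: Helix, Willow.
Clearing price = highest rejected bid = $62,800,000.
Quill does not win → pays $0.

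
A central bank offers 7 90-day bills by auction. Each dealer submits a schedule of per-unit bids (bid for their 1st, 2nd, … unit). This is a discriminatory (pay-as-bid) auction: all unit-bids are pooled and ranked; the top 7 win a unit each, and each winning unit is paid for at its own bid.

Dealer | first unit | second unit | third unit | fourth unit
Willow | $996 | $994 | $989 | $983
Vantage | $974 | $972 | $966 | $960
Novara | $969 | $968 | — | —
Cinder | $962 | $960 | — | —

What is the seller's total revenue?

Total revenue: $6,877

All unit-bids, highest first — top 7: 996 (Willow-1), 994 (Willow-2), 989 (Willow-3), 983 (Willow-4), 974 (Vantage-1), 972 (Vantage-2), 969 (Novara-1)
Next rejected bid: $968 (not a price — pay-as-bid).
Each winning unit pays its own bid.
Revenue = 996 + 994 + 989 + 983 + 974 + 972 + 969 = $6,877.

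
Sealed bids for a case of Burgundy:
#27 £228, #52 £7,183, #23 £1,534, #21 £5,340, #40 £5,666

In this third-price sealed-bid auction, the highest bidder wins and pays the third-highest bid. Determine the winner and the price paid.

Bids ranked: 7,183 (#52) > 5,666 (#40) > 5,340 (#21) > 1,534 (#23) > 228 (#27)
#52 is highest; pays the third-highest bid, £5,340.

#52 pays £5,340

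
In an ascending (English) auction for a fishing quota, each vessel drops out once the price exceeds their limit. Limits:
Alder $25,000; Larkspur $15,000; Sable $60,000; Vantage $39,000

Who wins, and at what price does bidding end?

Sable wins at $39,000

Limits in order: 60,000 (Sable) > 39,000 (Vantage) > 25,000 (Alder) > 15,000 (Larkspur)
Vantage is the last rival to drop out, at $39,000; Sable remains and wins at that price.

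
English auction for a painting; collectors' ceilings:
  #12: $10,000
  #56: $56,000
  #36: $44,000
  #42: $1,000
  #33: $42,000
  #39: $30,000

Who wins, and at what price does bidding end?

Rule: the price rises until one bidder remains; the winner pays the price at which the last rival dropped out.
Limits ranked: 56,000 (#56) > 44,000 (#36) > 42,000 (#33) > 30,000 (#39) > 10,000 (#12) > 1,000 (#42)
Bidding ends when #36 exits at $44,000; #56 takes it.

#56 wins at $44,000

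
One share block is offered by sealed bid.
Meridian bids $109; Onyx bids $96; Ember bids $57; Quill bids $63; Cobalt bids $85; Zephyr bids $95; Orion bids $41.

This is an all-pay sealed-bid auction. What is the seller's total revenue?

Sorting bids: 109 (Meridian) > 96 (Onyx) > 95 (Zephyr) > 85 (Cobalt) > 63 (Quill) > 57 (Ember) > …
Meridian wins with the top bid; all bids are sunk regardless.
Every bidder forfeits their bid regardless of winning.
Revenue = 109 + 96 + 57 + 63 + 85 + 95 + 41 = $546.

Total revenue: $546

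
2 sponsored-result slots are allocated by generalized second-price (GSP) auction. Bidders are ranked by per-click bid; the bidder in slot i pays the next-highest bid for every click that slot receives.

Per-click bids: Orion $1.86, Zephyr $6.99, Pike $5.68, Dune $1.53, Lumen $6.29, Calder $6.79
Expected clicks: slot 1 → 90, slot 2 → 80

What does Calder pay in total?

Ranked by bid: $6.99 (Zephyr) > $6.79 (Calder) > $6.29 (Lumen) > …
Calder holds slot 2 → pays next bid $6.29 × 80 clicks = $503.20.

Calder pays $503.20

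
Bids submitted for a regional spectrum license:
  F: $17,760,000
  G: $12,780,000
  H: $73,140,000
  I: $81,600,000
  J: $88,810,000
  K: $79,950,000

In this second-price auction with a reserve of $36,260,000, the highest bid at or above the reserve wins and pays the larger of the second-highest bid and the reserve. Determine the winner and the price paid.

Sorting bids: 88,810,000 (J) > 81,600,000 (I) > 79,950,000 (K) > 73,140,000 (H) > 17,760,000 (F) > 12,780,000 (G)
Highest eligible bid: J at $88,810,000.
max(second-highest $81,600,000, reserve $36,260,000) = $81,600,000; the reserve does not bind.

J pays $81,600,000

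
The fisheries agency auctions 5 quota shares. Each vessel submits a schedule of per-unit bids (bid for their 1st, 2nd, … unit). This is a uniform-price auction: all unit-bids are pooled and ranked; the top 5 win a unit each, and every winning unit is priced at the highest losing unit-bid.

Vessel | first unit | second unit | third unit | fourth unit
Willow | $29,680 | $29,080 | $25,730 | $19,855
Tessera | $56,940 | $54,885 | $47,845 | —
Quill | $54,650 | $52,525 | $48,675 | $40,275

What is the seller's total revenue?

Merging the schedules and taking the best 5: 56,940 (Tessera-1), 54,885 (Tessera-2), 54,650 (Quill-1), 52,525 (Quill-2), 48,675 (Quill-3)
First bid not allocated: $47,845.
Allocation: Quill 3, Tessera 2. Every unit priced at $47,845.
Revenue = 5 × 47,845 = $239,225.

Total revenue: $239,225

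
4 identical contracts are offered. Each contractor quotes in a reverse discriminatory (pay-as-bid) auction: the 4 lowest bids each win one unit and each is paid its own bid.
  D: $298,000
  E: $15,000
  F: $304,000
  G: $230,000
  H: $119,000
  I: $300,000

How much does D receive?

Bids ranked low→high: 15,000 (E), 119,000 (H), 230,000 (G), 298,000 (D), 300,000 (I), 304,000 (F)
The 4 lowest are E, H, G, D.
D wins → own bid $298,000.

D is paid $298,000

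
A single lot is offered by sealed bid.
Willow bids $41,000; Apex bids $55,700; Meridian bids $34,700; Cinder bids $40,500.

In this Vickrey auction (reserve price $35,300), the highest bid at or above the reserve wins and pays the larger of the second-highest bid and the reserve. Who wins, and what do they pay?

Apex pays $41,000

Vickrey auction (reserve price $35,300): the highest bid at or above the reserve wins and pays the larger of the second-highest bid and the reserve.
Bids in order: 55,700 (Apex) > 41,000 (Willow) > 40,500 (Cinder) > 34,700 (Meridian)
Apex has the top bid at or above the reserve ($55,700).
max(second-highest $41,000, reserve $35,300) = $41,000; the reserve does not bind.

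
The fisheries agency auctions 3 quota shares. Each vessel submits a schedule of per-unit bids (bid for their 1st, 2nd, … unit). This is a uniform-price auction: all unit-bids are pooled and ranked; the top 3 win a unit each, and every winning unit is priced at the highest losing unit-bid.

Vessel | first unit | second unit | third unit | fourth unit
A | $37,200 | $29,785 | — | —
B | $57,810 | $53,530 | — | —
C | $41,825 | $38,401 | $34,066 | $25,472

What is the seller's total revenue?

Merging the schedules and taking the best 3: 57,810 (B-1), 53,530 (B-2), 41,825 (C-1)
First bid not allocated: $38,401.
Allocation: B 2, C 1. Every unit priced at $38,401.
Revenue = 3 × 38,401 = $115,203.

Total revenue: $115,203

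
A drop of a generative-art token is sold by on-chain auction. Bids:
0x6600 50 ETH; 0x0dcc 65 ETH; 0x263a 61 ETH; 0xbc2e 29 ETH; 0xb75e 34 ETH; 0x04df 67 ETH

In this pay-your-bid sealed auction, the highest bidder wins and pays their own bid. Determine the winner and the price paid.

0x04df pays 67 ETH

Bids ranked: 67 (0x04df) > 65 (0x0dcc) > 61 (0x263a) > 50 (0x6600) > 34 (0xb75e) > 29 (0xbc2e)
0x04df has the highest bid and pays exactly that: 67 ETH.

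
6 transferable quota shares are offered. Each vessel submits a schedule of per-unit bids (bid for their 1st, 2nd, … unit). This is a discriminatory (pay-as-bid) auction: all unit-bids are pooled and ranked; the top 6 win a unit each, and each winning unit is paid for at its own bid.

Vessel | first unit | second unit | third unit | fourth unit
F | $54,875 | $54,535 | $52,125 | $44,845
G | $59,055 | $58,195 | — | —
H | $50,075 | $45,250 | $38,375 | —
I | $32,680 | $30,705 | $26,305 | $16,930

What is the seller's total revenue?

All unit-bids, highest first — top 6: 59,055 (G-1), 58,195 (G-2), 54,875 (F-1), 54,535 (F-2), 52,125 (F-3), 50,075 (H-1)
Next rejected bid: $45,250 (not a price — pay-as-bid).
Each winning unit pays its own bid.
Revenue = 59,055 + 58,195 + 54,875 + 54,535 + 52,125 + 50,075 = $328,860.

Total revenue: $328,860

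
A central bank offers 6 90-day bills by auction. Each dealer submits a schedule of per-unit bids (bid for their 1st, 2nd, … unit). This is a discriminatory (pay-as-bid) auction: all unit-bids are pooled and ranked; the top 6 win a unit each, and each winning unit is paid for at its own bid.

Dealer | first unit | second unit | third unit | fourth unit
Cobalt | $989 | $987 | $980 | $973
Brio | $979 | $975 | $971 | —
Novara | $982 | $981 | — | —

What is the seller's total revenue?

Merging the schedules and taking the best 6: 989 (Cobalt-1), 987 (Cobalt-2), 982 (Novara-1), 981 (Novara-2), 980 (Cobalt-3), 979 (Brio-1)
Next rejected bid: $975 (not a price — pay-as-bid).
Each winning unit pays its own bid.
Revenue = 989 + 987 + 982 + 981 + 980 + 979 = $5,898.

Total revenue: $5,898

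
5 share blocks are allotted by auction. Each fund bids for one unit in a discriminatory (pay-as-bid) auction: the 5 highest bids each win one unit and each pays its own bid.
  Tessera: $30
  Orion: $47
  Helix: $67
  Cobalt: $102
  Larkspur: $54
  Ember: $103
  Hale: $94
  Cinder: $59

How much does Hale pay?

Sorting: 103 (Ember), 102 (Cobalt), 94 (Hale), 67 (Helix), 59 (Cinder), 54 (Larkspur), 47 (Orion), …
The 5 highest are Ember, Cobalt, Hale, Helix, Cinder.
Hale wins → own bid $94.

Hale pays $94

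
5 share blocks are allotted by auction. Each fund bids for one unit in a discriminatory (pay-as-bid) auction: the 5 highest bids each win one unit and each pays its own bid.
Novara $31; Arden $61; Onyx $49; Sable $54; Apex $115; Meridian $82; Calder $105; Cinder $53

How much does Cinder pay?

Cinder pays $0

Sorting: 115 (Apex), 105 (Calder), 82 (Meridian), 61 (Arden), 54 (Sable), 53 (Cinder), 49 (Onyx), …
Winners (5 units): Apex, Calder, Meridian, Arden, Sable.
Cinder does not win → $0.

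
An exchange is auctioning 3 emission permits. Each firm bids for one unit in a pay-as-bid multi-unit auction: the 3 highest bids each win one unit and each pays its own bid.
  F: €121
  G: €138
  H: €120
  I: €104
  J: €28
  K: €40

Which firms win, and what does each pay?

Ordering the bids: 138 (G), 121 (F), 120 (H), 104 (I), 40 (K), …
Winners (3 units): G, F, H.
Each winner pays its own bid: G €138, F €121, H €120.

G €138, F €121, H €120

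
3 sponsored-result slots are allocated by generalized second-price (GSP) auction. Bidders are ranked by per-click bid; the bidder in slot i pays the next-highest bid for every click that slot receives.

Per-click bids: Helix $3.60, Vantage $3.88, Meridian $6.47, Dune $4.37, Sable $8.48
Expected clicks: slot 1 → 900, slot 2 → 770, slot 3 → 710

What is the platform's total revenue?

Total revenue: $11942.70

Sorting advertisers: $8.48 (Sable) > $6.47 (Meridian) > $4.37 (Dune) > $3.88 (Vantage) > …
Slot 1: Sable pays $6.47 × 900 = $5823.00
Slot 2: Meridian pays $4.37 × 770 = $3364.90
Slot 3: Dune pays $3.88 × 710 = $2754.80
Total = $11942.70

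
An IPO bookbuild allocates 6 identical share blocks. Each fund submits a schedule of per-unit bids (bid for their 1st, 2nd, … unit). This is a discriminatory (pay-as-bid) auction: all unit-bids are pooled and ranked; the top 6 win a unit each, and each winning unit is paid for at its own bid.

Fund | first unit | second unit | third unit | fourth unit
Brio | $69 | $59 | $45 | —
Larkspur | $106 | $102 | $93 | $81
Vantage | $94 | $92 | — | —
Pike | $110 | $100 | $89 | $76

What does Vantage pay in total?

Pooled unit-bids ranked (top 6): 110 (Pike-1), 106 (Larkspur-1), 102 (Larkspur-2), 100 (Pike-2), 94 (Vantage-1), 93 (Larkspur-3)
Next rejected bid: $92 (not a price — pay-as-bid).
Vantage's winning unit-bids: 94 = $94.

Vantage pays $94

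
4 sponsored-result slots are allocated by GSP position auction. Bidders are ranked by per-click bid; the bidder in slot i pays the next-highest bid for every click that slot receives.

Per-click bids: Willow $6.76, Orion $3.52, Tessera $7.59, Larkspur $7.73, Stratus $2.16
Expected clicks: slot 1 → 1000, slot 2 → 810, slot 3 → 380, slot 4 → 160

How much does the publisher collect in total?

Total revenue: $14748.80

Per-click bids in order: $7.73 (Larkspur) > $7.59 (Tessera) > $6.76 (Willow) > $3.52 (Orion) > $2.16 (Stratus)
Slot 1: Larkspur pays $7.59 × 1000 = $7590.00
Slot 2: Tessera pays $6.76 × 810 = $5475.60
Slot 3: Willow pays $3.52 × 380 = $1337.60
Slot 4: Orion pays $2.16 × 160 = $345.60
Total = $14748.80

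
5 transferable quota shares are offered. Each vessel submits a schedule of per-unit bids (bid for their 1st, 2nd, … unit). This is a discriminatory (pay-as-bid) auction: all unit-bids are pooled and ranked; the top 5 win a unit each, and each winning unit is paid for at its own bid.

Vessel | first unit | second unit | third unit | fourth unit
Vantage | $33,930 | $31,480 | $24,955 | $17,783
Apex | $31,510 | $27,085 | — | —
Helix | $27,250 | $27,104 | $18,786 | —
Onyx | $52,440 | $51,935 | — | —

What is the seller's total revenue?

Pooled unit-bids ranked (top 5): 52,440 (Onyx-1), 51,935 (Onyx-2), 33,930 (Vantage-1), 31,510 (Apex-1), 31,480 (Vantage-2)
Next rejected bid: $27,250 (not a price — pay-as-bid).
Each winning unit pays its own bid.
Revenue = 52,440 + 51,935 + 33,930 + 31,510 + 31,480 = $201,295.

Total revenue: $201,295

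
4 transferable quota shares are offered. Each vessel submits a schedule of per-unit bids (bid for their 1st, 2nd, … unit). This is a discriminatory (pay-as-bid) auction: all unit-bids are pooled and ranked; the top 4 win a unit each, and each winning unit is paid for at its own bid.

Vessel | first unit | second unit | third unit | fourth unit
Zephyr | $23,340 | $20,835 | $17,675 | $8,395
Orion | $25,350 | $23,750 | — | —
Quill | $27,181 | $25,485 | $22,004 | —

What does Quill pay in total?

Pooled unit-bids ranked (top 4): 27,181 (Quill-1), 25,485 (Quill-2), 25,350 (Orion-1), 23,750 (Orion-2)
Next rejected bid: $23,340 (not a price — pay-as-bid).
Quill's winning unit-bids: 27,181 + 25,485 = $52,666.

Quill pays $52,666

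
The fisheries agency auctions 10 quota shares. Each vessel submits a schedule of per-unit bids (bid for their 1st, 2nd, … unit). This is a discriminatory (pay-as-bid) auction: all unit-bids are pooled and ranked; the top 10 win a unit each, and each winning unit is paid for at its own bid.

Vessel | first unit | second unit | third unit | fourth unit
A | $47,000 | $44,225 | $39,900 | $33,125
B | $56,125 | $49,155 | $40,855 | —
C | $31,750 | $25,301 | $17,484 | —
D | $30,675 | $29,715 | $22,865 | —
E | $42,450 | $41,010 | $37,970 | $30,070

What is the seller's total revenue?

Total revenue: $431,815

All unit-bids, highest first — top 10: 56,125 (B-1), 49,155 (B-2), 47,000 (A-1), 44,225 (A-2), 42,450 (E-1), 41,010 (E-2), 40,855 (B-3), 39,900 (A-3), 37,970 (E-3), 33,125 (A-4)
Next rejected bid: $31,750 (not a price — pay-as-bid).
Each winning unit pays its own bid.
Revenue = 56,125 + 49,155 + 47,000 + 44,225 + 42,450 + 41,010 + 40,855 + 39,900 + 37,970 + 33,125 = $431,815.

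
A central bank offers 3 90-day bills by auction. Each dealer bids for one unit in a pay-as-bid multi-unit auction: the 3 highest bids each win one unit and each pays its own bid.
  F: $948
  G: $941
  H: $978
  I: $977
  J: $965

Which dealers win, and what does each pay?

Bids ranked high→low: 978 (H), 977 (I), 965 (J), 948 (F), 941 (G)
The 3 highest are H, I, J.
Each winner pays its own bid: H $978, I $977, J $965.

H $978, I $977, J $965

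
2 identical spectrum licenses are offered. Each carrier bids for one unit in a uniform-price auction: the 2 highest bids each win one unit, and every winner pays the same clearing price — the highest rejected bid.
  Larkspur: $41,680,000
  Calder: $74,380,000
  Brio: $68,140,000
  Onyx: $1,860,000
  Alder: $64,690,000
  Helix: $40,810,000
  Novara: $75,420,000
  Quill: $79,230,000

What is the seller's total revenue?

Bids ranked high→low: 79,230,000 (Quill), 75,420,000 (Novara), 74,380,000 (Calder), 68,140,000 (Brio), …
Winners (2 units): Quill, Novara.
First losing bid is Calder's $74,380,000, which sets the uniform price.
Total revenue = 2 × $74,380,000 = $148,760,000.

Total revenue: $148,760,000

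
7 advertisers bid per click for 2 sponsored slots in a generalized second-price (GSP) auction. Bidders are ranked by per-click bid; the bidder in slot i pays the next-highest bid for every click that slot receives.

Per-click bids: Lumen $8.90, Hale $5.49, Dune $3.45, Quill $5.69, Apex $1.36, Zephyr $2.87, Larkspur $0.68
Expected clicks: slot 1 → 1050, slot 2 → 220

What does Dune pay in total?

Sorting advertisers: $8.90 (Lumen) > $5.69 (Quill) > $5.49 (Hale) > …
Dune ranks below slot 2 → no slot, pays nothing.

Dune pays $0.00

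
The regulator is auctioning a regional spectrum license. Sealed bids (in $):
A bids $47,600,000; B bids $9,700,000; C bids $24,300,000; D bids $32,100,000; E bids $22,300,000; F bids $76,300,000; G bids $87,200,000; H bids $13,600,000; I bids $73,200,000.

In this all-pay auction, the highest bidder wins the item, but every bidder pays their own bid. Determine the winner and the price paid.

Sorting bids: 87,200,000 (G) > 76,300,000 (F) > 73,200,000 (I) > 47,600,000 (A) > 32,100,000 (D) > 24,300,000 (C) > …
G is highest and takes the item; every bidder forfeits their bid.

G pays $87,200,000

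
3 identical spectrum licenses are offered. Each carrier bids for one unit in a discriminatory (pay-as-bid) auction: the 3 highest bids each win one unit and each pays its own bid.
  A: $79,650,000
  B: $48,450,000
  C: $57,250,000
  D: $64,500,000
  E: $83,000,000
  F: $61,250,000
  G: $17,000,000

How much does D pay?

D pays $64,500,000

Ordering the bids: 83,000,000 (E), 79,650,000 (A), 64,500,000 (D), 61,250,000 (F), 57,250,000 (C), …
Top 3: E, A, D.
D wins → own bid $64,500,000.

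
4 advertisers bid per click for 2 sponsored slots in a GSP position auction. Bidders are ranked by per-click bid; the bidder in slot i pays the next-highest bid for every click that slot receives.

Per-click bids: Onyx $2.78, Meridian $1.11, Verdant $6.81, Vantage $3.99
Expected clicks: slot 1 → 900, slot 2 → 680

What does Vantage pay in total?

Vantage pays $1890.40

Per-click bids in order: $6.81 (Verdant) > $3.99 (Vantage) > $2.78 (Onyx) > …
Vantage holds slot 2 → pays next bid $2.78 × 680 clicks = $1890.40.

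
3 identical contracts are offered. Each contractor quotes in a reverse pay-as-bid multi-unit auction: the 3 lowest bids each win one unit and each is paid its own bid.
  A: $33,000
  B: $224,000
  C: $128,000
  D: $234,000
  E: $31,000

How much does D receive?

Sorting: 31,000 (E), 33,000 (A), 128,000 (C), 224,000 (B), 234,000 (D)
Lowest 3: E, A, C.
D does not win → $0.

D is paid $0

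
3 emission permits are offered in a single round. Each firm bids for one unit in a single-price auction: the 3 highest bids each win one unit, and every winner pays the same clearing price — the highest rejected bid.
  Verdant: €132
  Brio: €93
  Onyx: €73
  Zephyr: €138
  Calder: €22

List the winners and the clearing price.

Bids ranked high→low: 138 (Zephyr), 132 (Verdant), 93 (Brio), 73 (Onyx), 22 (Calder)
The 3 highest are Zephyr, Verdant, Brio.
Highest unsuccessful bid: €73 → clearing price.

Zephyr, Verdant, Brio; each pays €73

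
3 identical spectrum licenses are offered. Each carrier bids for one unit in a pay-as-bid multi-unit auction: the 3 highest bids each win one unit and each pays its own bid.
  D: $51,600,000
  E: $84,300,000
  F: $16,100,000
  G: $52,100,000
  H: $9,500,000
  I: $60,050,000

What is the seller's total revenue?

Sorting: 84,300,000 (E), 60,050,000 (I), 52,100,000 (G), 51,600,000 (D), 16,100,000 (F), …
Top 3: E, I, G.
Total revenue = 84,300,000 + 60,050,000 + 52,100,000 = $196,450,000.

Total revenue: $196,450,000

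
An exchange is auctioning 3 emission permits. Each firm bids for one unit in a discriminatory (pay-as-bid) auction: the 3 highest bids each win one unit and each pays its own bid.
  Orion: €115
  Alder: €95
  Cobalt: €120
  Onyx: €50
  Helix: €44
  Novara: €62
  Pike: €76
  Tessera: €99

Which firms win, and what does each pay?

Bids ranked high→low: 120 (Cobalt), 115 (Orion), 99 (Tessera), 95 (Alder), 76 (Pike), …
Winners (3 units): Cobalt, Orion, Tessera.
Each winner pays its own bid: Cobalt €120, Orion €115, Tessera €99.

Cobalt €120, Orion €115, Tessera €99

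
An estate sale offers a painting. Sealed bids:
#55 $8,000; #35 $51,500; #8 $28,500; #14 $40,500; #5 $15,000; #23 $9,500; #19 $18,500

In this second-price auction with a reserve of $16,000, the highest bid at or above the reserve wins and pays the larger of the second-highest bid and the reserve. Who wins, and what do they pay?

#35 pays $40,500

Sorting bids: 51,500 (#35) > 40,500 (#14) > 28,500 (#8) > 18,500 (#19) > 15,000 (#5) > 9,500 (#23) > …
#35 has the top bid at or above the reserve ($51,500).
Second-highest bid $40,500 exceeds the reserve $16,000 → payment $40,500.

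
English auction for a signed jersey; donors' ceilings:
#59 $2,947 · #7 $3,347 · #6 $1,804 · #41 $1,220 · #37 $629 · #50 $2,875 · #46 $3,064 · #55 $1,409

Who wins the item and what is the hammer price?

Open ascending-bid auction: the price rises until one bidder remains; the winner pays the price at which the last rival dropped out.
Limits ranked: 3,347 (#7) > 3,064 (#46) > 2,947 (#59) > 2,875 (#50) > 1,804 (#6) > 1,409 (#55) > …
#46 is the last rival to drop out, at $3,064; #7 remains and wins at that price.

#7 wins at $3,064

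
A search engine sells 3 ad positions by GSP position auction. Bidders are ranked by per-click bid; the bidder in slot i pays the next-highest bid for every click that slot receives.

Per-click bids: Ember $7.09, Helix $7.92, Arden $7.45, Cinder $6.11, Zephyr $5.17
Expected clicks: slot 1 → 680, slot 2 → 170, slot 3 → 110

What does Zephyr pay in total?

Zephyr pays $0.00

Sorting advertisers: $7.92 (Helix) > $7.45 (Arden) > $7.09 (Ember) > $6.11 (Cinder) > …
Zephyr ranks below slot 3 → no slot, pays nothing.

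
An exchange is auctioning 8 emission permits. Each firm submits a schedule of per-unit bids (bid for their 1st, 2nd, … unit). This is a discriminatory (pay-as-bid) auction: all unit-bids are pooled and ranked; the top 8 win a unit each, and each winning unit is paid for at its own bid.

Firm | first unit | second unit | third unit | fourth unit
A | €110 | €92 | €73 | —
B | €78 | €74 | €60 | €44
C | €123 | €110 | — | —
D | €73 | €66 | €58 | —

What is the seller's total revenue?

Total revenue: €733

Pooled unit-bids ranked (top 8): 123 (C-1), 110 (A-1), 110 (C-2), 92 (A-2), 78 (B-1), 74 (B-2), 73 (A-3), 73 (D-1)
Next rejected bid: €66 (not a price — pay-as-bid).
Each winning unit pays its own bid.
Revenue = 123 + 110 + 110 + 92 + 78 + 74 + 73 + 73 = €733.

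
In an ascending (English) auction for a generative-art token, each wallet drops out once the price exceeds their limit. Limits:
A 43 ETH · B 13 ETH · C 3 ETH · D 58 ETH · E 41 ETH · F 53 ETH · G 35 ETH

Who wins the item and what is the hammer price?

D wins at 53 ETH

Rule: the price rises until one bidder remains; the winner pays the price at which the last rival dropped out.
Limits in order: 58 (D) > 53 (F) > 43 (A) > 41 (E) > 35 (G) > 13 (B) > …
Once the price passes 53 ETH, only D is left; the hammer falls at F's limit of 53 ETH.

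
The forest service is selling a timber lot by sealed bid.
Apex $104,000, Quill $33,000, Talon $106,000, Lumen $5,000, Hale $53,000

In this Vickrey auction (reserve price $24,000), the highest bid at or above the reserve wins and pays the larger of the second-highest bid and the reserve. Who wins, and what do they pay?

Talon pays $104,000

Bids in order: 106,000 (Talon) > 104,000 (Apex) > 53,000 (Hale) > 33,000 (Quill) > 5,000 (Lumen)
Talon has the top bid at or above the reserve ($106,000).
Second-highest bid $104,000 exceeds the reserve $24,000 → payment $104,000.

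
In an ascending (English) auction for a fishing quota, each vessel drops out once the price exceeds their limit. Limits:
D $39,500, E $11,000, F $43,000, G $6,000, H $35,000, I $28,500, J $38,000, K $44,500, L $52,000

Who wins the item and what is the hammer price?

L wins at $44,500

Limits ranked: 52,000 (L) > 44,500 (K) > 43,000 (F) > 39,500 (D) > 38,000 (J) > 35,000 (H) > …
Bidding ends when K exits at $44,500; L takes it.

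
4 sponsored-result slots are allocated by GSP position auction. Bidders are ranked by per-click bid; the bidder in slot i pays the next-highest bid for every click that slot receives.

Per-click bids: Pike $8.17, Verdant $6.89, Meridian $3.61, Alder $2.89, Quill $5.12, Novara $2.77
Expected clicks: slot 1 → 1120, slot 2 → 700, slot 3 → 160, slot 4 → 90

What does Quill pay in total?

Quill pays $577.60

Ranked by bid: $8.17 (Pike) > $6.89 (Verdant) > $5.12 (Quill) > $3.61 (Meridian) > $2.89 (Alder) > …
Quill holds slot 3 → pays next bid $3.61 × 160 clicks = $577.60.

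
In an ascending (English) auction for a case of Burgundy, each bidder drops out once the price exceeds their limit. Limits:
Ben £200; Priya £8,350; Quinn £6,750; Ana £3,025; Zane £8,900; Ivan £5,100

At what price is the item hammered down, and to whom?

Limits ranked: 8,900 (Zane) > 8,350 (Priya) > 6,750 (Quinn) > 5,100 (Ivan) > 3,025 (Ana) > 200 (Ben)
Bidding ends when Priya exits at £8,350; Zane takes it.

Zane wins at £8,350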